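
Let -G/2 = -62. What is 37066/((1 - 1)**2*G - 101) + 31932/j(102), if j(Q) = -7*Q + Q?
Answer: -719709/1717 ≈ -419.17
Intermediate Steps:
G = 124 (G = -2*(-62) = 124)
j(Q) = -6*Q
37066/((1 - 1)**2*G - 101) + 31932/j(102) = 37066/((1 - 1)**2*124 - 101) + 31932/((-6*102)) = 37066/(0**2*124 - 101) + 31932/(-612) = 37066/(0*124 - 101) + 31932*(-1/612) = 37066/(0 - 101) - 887/17 = 37066/(-101) - 887/17 = 37066*(-1/101) - 887/17 = -37066/101 - 887/17 = -719709/1717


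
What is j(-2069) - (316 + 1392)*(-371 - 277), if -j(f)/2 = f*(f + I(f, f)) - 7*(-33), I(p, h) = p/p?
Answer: -7451062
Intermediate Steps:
I(p, h) = 1
j(f) = -462 - 2*f*(1 + f) (j(f) = -2*(f*(f + 1) - 7*(-33)) = -2*(f*(1 + f) + 231) = -2*(231 + f*(1 + f)) = -462 - 2*f*(1 + f))
j(-2069) - (316 + 1392)*(-371 - 277) = (-462 - 2*(-2069) - 2*(-2069)**2) - (316 + 1392)*(-371 - 277) = (-462 + 4138 - 2*4280761) - 1708*(-648) = (-462 + 4138 - 8561522) - 1*(-1106784) = -8557846 + 1106784 = -7451062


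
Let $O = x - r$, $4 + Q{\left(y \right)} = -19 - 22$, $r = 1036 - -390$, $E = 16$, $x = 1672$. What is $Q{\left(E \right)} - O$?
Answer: $-291$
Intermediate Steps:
$r = 1426$ ($r = 1036 + 390 = 1426$)
$Q{\left(y \right)} = -45$ ($Q{\left(y \right)} = -4 - 41 = -45$)
$O = 246$ ($O = 1672 - 1426 = 246$)
$Q{\left(E \right)} - O = -45 - 246 = -291$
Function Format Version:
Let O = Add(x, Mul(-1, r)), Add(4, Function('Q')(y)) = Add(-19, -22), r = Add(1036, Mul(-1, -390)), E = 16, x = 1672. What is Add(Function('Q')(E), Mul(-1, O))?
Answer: -291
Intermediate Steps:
r = 1426 (r = Add(1036, 390) = 1426)
Function('Q')(y) = -45 (Function('Q')(y) = Add(-4, Add(-19, -22)) = Add(-4, -41) = -45)
O = 246 (O = Add(1672, Mul(-1, 1426)) = Add(1672, -1426) = 246)
Add(Function('Q')(E), Mul(-1, O)) = Add(-45, Mul(-1, 246)) = Add(-45, -246) = -291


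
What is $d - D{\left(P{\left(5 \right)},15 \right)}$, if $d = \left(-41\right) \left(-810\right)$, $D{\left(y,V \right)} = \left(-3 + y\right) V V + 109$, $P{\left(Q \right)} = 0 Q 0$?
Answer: $33776$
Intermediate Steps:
$P{\left(Q \right)} = 0$ ($P{\left(Q \right)} = 0 \cdot 0 = 0$)
$D{\left(y,V \right)} = 109 + V^{2} \left(-3 + y\right)$ ($D{\left(y,V \right)} = V \left(-3 + y\right) V + 109 = V^{2} \left(-3 + y\right) + 109 = 109 + V^{2} \left(-3 + y\right)$)
$d = 33210$
$d - D{\left(P{\left(5 \right)},15 \right)} = 33210 - \left(109 - 3 \cdot 15^{2} + 0 \cdot 15^{2}\right) = 33210 - \left(109 - 675 + 0 \cdot 225\right) = 33210 - \left(109 - 675 + 0\right) = 33210 - -566 = 33210 + 566 = 33776$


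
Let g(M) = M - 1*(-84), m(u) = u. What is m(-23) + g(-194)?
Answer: -133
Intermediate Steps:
g(M) = 84 + M (g(M) = M + 84 = 84 + M)
m(-23) + g(-194) = -23 + (84 - 194) = -23 - 110 = -133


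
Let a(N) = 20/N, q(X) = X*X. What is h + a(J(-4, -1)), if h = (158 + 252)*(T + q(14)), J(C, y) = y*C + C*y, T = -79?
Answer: 95945/2 ≈ 47973.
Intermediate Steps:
J(C, y) = 2*C*y (J(C, y) = C*y + C*y = 2*C*y)
q(X) = X²
h = 47970 (h = (158 + 252)*(-79 + 14²) = 410*(-79 + 196) = 410*117 = 47970)
h + a(J(-4, -1)) = 47970 + 20/((2*(-4)*(-1))) = 47970 + 20/8 = 47970 + 20*(⅛) = 47970 + 5/2 = 95945/2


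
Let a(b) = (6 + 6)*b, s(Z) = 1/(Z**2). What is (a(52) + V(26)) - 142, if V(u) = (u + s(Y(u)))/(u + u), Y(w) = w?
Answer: 16960841/35152 ≈ 482.50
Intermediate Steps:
s(Z) = Z**(-2)
a(b) = 12*b
V(u) = (u + u**(-2))/(2*u) (V(u) = (u + u**(-2))/(u + u) = (u + u**(-2))/((2*u)) = (u + u**(-2))*(1/(2*u)) = (u + u**(-2))/(2*u))
(a(52) + V(26)) - 142 = (12*52 + (1/2)*(1 + 26**3)/26**3) - 142 = (624 + (1/2)*(1/17576)*(1 + 17576)) - 142 = (624 + (1/2)*(1/17576)*17577) - 142 = (624 + 17577/35152) - 142 = 21952425/35152 - 142 = 16960841/35152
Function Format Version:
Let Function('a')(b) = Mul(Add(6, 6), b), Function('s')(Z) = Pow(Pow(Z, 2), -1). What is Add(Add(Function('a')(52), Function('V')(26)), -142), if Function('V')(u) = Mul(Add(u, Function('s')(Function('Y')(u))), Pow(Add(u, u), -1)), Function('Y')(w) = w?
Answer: Rational(16960841, 35152) ≈ 482.50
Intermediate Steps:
Function('s')(Z) = Pow(Z, -2)
Function('a')(b) = Mul(12, b)
Function('V')(u) = Mul(Rational(1, 2), Pow(u, -1), Add(u, Pow(u, -2))) (Function('V')(u) = Mul(Add(u, Pow(u, -2)), Pow(Add(u, u), -1)) = Mul(Add(u, Pow(u, -2)), Pow(Mul(2, u), -1)) = Mul(Add(u, Pow(u, -2)), Mul(Rational(1, 2), Pow(u, -1))) = Mul(Rational(1, 2), Pow(u, -1), Add(u, Pow(u, -2))))
Add(Add(Function('a')(52), Function('V')(26)), -142) = Add(Add(Mul(12, 52), Mul(Rational(1, 2), Pow(26, -3), Add(1, Pow(26, 3)))), -142) = Add(Add(624, Mul(Rational(1, 2), Rational(1, 17576), Add(1, 17576))), -142) = Add(Add(624, Mul(Rational(1, 2), Rational(1, 17576), 17577)), -142) = Add(Add(624, Rational(17577, 35152)), -142) = Add(Rational(21952425, 35152), -142) = Rational(16960841, 35152)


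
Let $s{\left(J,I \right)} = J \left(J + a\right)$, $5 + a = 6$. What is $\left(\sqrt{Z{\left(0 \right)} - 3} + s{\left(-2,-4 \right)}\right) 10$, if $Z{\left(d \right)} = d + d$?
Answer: $20 + 10 i \sqrt{3} \approx 20.0 + 17.32 i$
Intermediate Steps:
$a = 1$ ($a = -5 + 6 = 1$)
$Z{\left(d \right)} = 2 d$
$s{\left(J,I \right)} = J \left(1 + J\right)$ ($s{\left(J,I \right)} = J \left(J + 1\right) = J \left(1 + J\right)$)
$\left(\sqrt{Z{\left(0 \right)} - 3} + s{\left(-2,-4 \right)}\right) 10 = \left(\sqrt{2 \cdot 0 - 3} - 2 \left(1 - 2\right)\right) 10 = \left(\sqrt{0 - 3} - -2\right) 10 = \left(\sqrt{-3} + 2\right) 10 = \left(i \sqrt{3} + 2\right) 10 = \left(2 + i \sqrt{3}\right) 10 = 20 + 10 i \sqrt{3}$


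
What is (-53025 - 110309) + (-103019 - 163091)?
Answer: -429444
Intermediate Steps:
(-53025 - 110309) + (-103019 - 163091) = -163334 - 266110 = -429444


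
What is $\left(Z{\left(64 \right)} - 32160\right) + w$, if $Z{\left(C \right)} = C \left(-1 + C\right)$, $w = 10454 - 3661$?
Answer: $-21335$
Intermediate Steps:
$w = 6793$ ($w = 10454 - 3661 = 6793$)
$\left(Z{\left(64 \right)} - 32160\right) + w = \left(64 \left(-1 + 64\right) - 32160\right) + 6793 = \left(64 \cdot 63 - 32160\right) + 6793 = \left(4032 - 32160\right) + 6793 = -28128 + 6793 = -21335$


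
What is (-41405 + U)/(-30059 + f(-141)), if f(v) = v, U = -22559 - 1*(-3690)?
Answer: 30137/15100 ≈ 1.9958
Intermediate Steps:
U = -18869 (U = -22559 + 3690 = -18869)
(-41405 + U)/(-30059 + f(-141)) = (-41405 - 18869)/(-30059 - 141) = -60274/(-30200) = -60274*(-1/30200) = 30137/15100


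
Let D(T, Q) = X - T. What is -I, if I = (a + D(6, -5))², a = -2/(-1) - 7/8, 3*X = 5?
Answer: -5929/576 ≈ -10.293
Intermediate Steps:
X = 5/3 (X = (⅓)*5 = 5/3 ≈ 1.6667)
a = 9/8 (a = -2*(-1) - 7*⅛ = 2 - 7/8 = 9/8 ≈ 1.1250)
D(T, Q) = 5/3 - T
I = 5929/576 (I = (9/8 + (5/3 - 1*6))² = (9/8 + (5/3 - 6))² = (9/8 - 13/3)² = (-77/24)² = 5929/576 ≈ 10.293)
-I = -1*5929/576 = -5929/576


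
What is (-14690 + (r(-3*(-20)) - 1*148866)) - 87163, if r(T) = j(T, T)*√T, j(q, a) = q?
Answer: -250719 + 120*√15 ≈ -2.5025e+5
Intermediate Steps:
r(T) = T^(3/2) (r(T) = T*√T = T^(3/2))
(-14690 + (r(-3*(-20)) - 1*148866)) - 87163 = (-14690 + ((-3*(-20))^(3/2) - 1*148866)) - 87163 = (-14690 + (60^(3/2) - 148866)) - 87163 = (-14690 + (120*√15 - 148866)) - 87163 = (-14690 + (-148866 + 120*√15)) - 87163 = (-163556 + 120*√15) - 87163 = -250719 + 120*√15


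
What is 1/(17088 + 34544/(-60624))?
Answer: 3789/64744273 ≈ 5.8523e-5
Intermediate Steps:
1/(17088 + 34544/(-60624)) = 1/(17088 + 34544*(-1/60624)) = 1/(17088 - 2159/3789) = 1/(64744273/3789) = 3789/64744273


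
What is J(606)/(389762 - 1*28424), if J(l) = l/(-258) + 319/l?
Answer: -47489/9415745604 ≈ -5.0436e-6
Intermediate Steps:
J(l) = 319/l - l/258 (J(l) = l*(-1/258) + 319/l = -l/258 + 319/l = 319/l - l/258)
J(606)/(389762 - 1*28424) = (319/606 - 1/258*606)/(389762 - 1*28424) = (319*(1/606) - 101/43)/(389762 - 28424) = (319/606 - 101/43)/361338 = -47489/26058*1/361338 = -47489/9415745604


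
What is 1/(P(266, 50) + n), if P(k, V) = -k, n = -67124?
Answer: -1/67390 ≈ -1.4839e-5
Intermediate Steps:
1/(P(266, 50) + n) = 1/(-1*266 - 67124) = 1/(-266 - 67124) = 1/(-67390) = -1/67390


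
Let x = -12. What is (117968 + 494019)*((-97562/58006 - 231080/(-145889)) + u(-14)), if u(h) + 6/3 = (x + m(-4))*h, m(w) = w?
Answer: 24982797958598345/183966029 ≈ 1.3580e+8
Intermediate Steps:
u(h) = -2 - 16*h (u(h) = -2 + (-12 - 4)*h = -2 - 16*h)
(117968 + 494019)*((-97562/58006 - 231080/(-145889)) + u(-14)) = (117968 + 494019)*((-97562/58006 - 231080/(-145889)) + (-2 - 16*(-14))) = 611987*((-97562*1/58006 - 231080*(-1/145889)) + (-2 + 224)) = 611987*((-48781/29003 + 231080/145889) + 222) = 611987*(-18026003/183966029 + 222) = 611987*(40822432435/183966029) = 24982797958598345/183966029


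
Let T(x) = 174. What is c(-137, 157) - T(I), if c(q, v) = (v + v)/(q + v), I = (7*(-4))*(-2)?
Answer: -1583/10 ≈ -158.30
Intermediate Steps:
I = 56 (I = -28*(-2) = 56)
c(q, v) = 2*v/(q + v) (c(q, v) = (2*v)/(q + v) = 2*v/(q + v))
c(-137, 157) - T(I) = 2*157/(-137 + 157) - 1*174 = 2*157/20 - 174 = 2*157*(1/20) - 174 = 157/10 - 174 = -1583/10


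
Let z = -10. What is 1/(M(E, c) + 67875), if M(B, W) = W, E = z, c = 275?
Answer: 1/68150 ≈ 1.4674e-5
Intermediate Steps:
E = -10
1/(M(E, c) + 67875) = 1/(275 + 67875) = 1/68150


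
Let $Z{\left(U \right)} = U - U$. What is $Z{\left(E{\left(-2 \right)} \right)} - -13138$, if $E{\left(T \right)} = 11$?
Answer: $13138$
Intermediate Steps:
$Z{\left(U \right)} = 0$
$Z{\left(E{\left(-2 \right)} \right)} - -13138 = 0 - -13138 = 0 + 13138 = 13138$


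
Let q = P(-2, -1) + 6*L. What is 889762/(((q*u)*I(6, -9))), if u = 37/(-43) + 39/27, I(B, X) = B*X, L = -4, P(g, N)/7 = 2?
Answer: 169291/60 ≈ 2821.5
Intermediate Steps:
P(g, N) = 14 (P(g, N) = 7*2 = 14)
q = -10 (q = 14 + 6*(-4) = 14 - 24 = -10)
u = 226/387 (u = 37*(-1/43) + 39*(1/27) = -37/43 + 13/9 = 226/387 ≈ 0.58398)
889762/(((q*u)*I(6, -9))) = 889762/(((-10*226/387)*(6*(-9)))) = 889762/((-2260/387*(-54))) = 889762/(13560/43) = 889762*(43/13560) = 169291/60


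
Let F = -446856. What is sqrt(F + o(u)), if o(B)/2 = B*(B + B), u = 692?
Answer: 10*sqrt(14686) ≈ 1211.9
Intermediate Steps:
o(B) = 4*B**2 (o(B) = 2*(B*(B + B)) = 2*(B*(2*B)) = 2*(2*B**2) = 4*B**2)
sqrt(F + o(u)) = sqrt(-446856 + 4*692**2) = sqrt(-446856 + 4*478864) = sqrt(-446856 + 1915456) = sqrt(1468600) = 10*sqrt(14686)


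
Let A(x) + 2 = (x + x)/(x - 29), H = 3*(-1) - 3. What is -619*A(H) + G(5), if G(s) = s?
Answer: 36077/35 ≈ 1030.8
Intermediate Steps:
H = -6 (H = -3 - 3 = -6)
A(x) = -2 + 2*x/(-29 + x) (A(x) = -2 + (x + x)/(x - 29) = -2 + (2*x)/(-29 + x) = -2 + 2*x/(-29 + x))
-619*A(H) + G(5) = -35902/(-29 - 6) + 5 = -35902/(-35) + 5 = -35902*(-1)/35 + 5 = -619*(-58/35) + 5 = 35902/35 + 5 = 36077/35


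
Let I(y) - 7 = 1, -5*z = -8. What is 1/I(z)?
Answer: ⅛ ≈ 0.12500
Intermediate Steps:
z = 8/5 (z = -⅕*(-8) = 8/5 ≈ 1.6000)
I(y) = 8 (I(y) = 7 + 1 = 8)
1/I(z) = 1/8 = ⅛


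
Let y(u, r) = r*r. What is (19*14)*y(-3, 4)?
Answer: 4256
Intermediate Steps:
y(u, r) = r²
(19*14)*y(-3, 4) = (19*14)*4² = 266*16 = 4256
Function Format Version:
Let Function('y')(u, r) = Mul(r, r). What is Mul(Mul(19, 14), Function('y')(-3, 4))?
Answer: 4256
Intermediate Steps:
Function('y')(u, r) = Pow(r, 2)
Mul(Mul(19, 14), Function('y')(-3, 4)) = Mul(Mul(19, 14), Pow(4, 2)) = Mul(266, 16) = 4256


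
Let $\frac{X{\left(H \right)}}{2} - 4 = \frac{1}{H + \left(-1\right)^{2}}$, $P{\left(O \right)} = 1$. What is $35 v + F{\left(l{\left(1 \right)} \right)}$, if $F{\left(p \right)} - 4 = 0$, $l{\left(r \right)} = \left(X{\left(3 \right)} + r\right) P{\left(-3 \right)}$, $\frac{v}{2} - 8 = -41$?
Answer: $-2306$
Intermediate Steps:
$v = -66$ ($v = 16 + 2 \left(-41\right) = 16 - 82 = -66$)
$X{\left(H \right)} = 8 + \frac{2}{1 + H}$ ($X{\left(H \right)} = 8 + \frac{2}{H + \left(-1\right)^{2}} = 8 + \frac{2}{H + 1} = 8 + \frac{2}{1 + H}$)
$l{\left(r \right)} = \frac{17}{2} + r$ ($l{\left(r \right)} = \left(\frac{2 \left(5 + 4 \cdot 3\right)}{1 + 3} + r\right) 1 = \left(\frac{2 \left(5 + 12\right)}{4} + r\right) 1 = \left(2 \cdot \frac{1}{4} \cdot 17 + r\right) 1 = \left(\frac{17}{2} + r\right) 1 = \frac{17}{2} + r$)
$F{\left(p \right)} = 4$ ($F{\left(p \right)} = 4 + 0 = 4$)
$35 v + F{\left(l{\left(1 \right)} \right)} = 35 \left(-66\right) + 4 = -2310 + 4 = -2306$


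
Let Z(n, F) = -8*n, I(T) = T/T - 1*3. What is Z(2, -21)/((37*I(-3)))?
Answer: 8/37 ≈ 0.21622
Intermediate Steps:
I(T) = -2 (I(T) = 1 - 3 = -2)
Z(2, -21)/((37*I(-3))) = (-8*2)/((37*(-2))) = -16/(-74) = -16*(-1/74) = 8/37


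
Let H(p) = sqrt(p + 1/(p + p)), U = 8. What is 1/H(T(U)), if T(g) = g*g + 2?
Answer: 2*sqrt(287529)/8713 ≈ 0.12308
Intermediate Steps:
T(g) = 2 + g**2 (T(g) = g**2 + 2 = 2 + g**2)
H(p) = sqrt(p + 1/(2*p))
1/H(T(U)) = 1/(sqrt(2/(2 + 8**2) + 4*(2 + 8**2))/2) = 1/(sqrt(2/(2 + 64) + 4*(2 + 64))/2) = 1/(sqrt(2/66 + 4*66)/2) = 1/(sqrt(2*(1/66) + 264)/2) = 1/(sqrt(1/33 + 264)/2) = 1/(sqrt(8713/33)/2) = 1/((sqrt(287529)/33)/2) = 1/(sqrt(287529)/66) = 2*sqrt(287529)/8713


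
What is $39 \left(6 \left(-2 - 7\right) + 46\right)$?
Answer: $-312$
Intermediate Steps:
$39 \left(6 \left(-2 - 7\right) + 46\right) = 39 \left(6 \left(-9\right) + 46\right) = 39 \left(-54 + 46\right) = 39 \left(-8\right) = -312$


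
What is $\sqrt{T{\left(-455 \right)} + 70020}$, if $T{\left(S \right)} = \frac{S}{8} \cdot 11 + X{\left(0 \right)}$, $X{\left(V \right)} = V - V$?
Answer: $\frac{\sqrt{1110310}}{4} \approx 263.43$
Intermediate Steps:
$X{\left(V \right)} = 0$
$T{\left(S \right)} = \frac{11 S}{8}$ ($T{\left(S \right)} = \frac{S}{8} \cdot 11 + 0 = \frac{11 S}{8} + 0 = \frac{11 S}{8}$)
$\sqrt{T{\left(-455 \right)} + 70020} = \sqrt{\frac{11}{8} \left(-455\right) + 70020} = \sqrt{- \frac{5005}{8} + 70020} = \sqrt{\frac{555155}{8}} = \frac{\sqrt{1110310}}{4}$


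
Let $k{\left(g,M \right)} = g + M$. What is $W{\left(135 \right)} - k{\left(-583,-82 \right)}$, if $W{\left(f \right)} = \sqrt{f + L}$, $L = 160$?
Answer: $665 + \sqrt{295} \approx 682.18$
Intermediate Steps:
$k{\left(g,M \right)} = M + g$
$W{\left(f \right)} = \sqrt{160 + f}$ ($W{\left(f \right)} = \sqrt{f + 160} = \sqrt{160 + f}$)
$W{\left(135 \right)} - k{\left(-583,-82 \right)} = \sqrt{160 + 135} - \left(-82 - 583\right) = \sqrt{295} - -665 = \sqrt{295} + 665 = 665 + \sqrt{295}$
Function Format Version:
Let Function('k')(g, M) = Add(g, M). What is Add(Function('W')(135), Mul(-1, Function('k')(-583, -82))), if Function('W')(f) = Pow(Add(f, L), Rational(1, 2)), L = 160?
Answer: Add(665, Pow(295, Rational(1, 2))) ≈ 682.18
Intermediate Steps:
Function('k')(g, M) = Add(M, g)
Function('W')(f) = Pow(Add(160, f), Rational(1, 2)) (Function('W')(f) = Pow(Add(f, 160), Rational(1, 2)) = Pow(Add(160, f), Rational(1, 2)))
Add(Function('W')(135), Mul(-1, Function('k')(-583, -82))) = Add(Pow(Add(160, 135), Rational(1, 2)), Mul(-1, Add(-82, -583))) = Add(Pow(295, Rational(1, 2)), Mul(-1, -665)) = Add(Pow(295, Rational(1, 2)), 665) = Add(665, Pow(295, Rational(1, 2)))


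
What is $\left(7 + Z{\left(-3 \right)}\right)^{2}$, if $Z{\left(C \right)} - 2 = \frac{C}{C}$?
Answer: $100$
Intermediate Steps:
$Z{\left(C \right)} = 3$ ($Z{\left(C \right)} = 2 + \frac{C}{C} = 2 + 1 = 3$)
$\left(7 + Z{\left(-3 \right)}\right)^{2} = \left(7 + 3\right)^{2} = 10^{2} = 100$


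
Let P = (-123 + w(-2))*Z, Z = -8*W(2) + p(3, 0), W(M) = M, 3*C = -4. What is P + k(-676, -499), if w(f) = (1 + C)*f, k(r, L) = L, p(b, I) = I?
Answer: 4375/3 ≈ 1458.3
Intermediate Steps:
C = -4/3 (C = (⅓)*(-4) = -4/3 ≈ -1.3333)
Z = -16 (Z = -8*2 + 0 = -16 + 0 = -16)
w(f) = -f/3 (w(f) = (1 - 4/3)*f = -f/3)
P = 5872/3 (P = (-123 - ⅓*(-2))*(-16) = (-123 + ⅔)*(-16) = -367/3*(-16) = 5872/3 ≈ 1957.3)
P + k(-676, -499) = 5872/3 - 499 = 4375/3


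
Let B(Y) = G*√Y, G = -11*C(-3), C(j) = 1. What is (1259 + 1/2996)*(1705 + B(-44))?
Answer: 6431200325/2996 - 41491615*I*√11/1498 ≈ 2.1466e+6 - 91864.0*I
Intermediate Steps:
G = -11 (G = -11*1 = -11)
B(Y) = -11*√Y
(1259 + 1/2996)*(1705 + B(-44)) = (1259 + 1/2996)*(1705 - 22*I*√11) = 3771965*(1705 - 22*I*√11)/2996 = 6431200325/2996 - 41491615*I*√11/1498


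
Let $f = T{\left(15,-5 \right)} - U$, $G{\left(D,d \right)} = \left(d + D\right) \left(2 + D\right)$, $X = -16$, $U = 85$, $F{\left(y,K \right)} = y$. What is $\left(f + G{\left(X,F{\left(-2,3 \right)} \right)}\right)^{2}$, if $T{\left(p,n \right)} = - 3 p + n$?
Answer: $13689$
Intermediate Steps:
$T{\left(p,n \right)} = n - 3 p$
$G{\left(D,d \right)} = \left(2 + D\right) \left(D + d\right)$ ($G{\left(D,d \right)} = \left(D + d\right) \left(2 + D\right) = \left(2 + D\right) \left(D + d\right)$)
$f = -135$ ($f = \left(-5 - 45\right) - 85 = -50 - 85 = -135$)
$\left(f + G{\left(X,F{\left(-2,3 \right)} \right)}\right)^{2} = \left(-135 + \left(\left(-16\right)^{2} + 2 \left(-16\right) + 2 \left(-2\right) - -32\right)\right)^{2} = \left(-135 + \left(256 - 32 - 4 + 32\right)\right)^{2} = \left(-135 + 252\right)^{2} = 117^{2} = 13689$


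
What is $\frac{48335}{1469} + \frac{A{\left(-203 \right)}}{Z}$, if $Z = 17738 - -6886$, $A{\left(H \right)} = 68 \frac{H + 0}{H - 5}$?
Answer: $\frac{4761194123}{144690624} \approx 32.906$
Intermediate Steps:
$A{\left(H \right)} = \frac{68 H}{-5 + H}$ ($A{\left(H \right)} = 68 \frac{H}{-5 + H} = \frac{68 H}{-5 + H}$)
$Z = 24624$ ($Z = 17738 + 6886 = 24624$)
$\frac{48335}{1469} + \frac{A{\left(-203 \right)}}{Z} = \frac{48335}{1469} + \frac{68 \left(-203\right) \frac{1}{-5 - 203}}{24624} = 48335 \cdot \frac{1}{1469} + 68 \left(-203\right) \frac{1}{-208} \cdot \frac{1}{24624} = \frac{48335}{1469} + 68 \left(-203\right) \left(- \frac{1}{208}\right) \frac{1}{24624} = \frac{48335}{1469} + \frac{3451}{52} \cdot \frac{1}{24624} = \frac{48335}{1469} + \frac{3451}{1280448} = \frac{4761194123}{144690624}$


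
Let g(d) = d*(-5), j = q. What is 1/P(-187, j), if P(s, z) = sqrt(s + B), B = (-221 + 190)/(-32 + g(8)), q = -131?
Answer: -6*I*sqrt(26866)/13433 ≈ -0.073212*I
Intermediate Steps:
j = -131
g(d) = -5*d
B = 31/72 (B = (-221 + 190)/(-32 - 5*8) = -31/(-32 - 40) = -31/(-72) = -31*(-1/72) = 31/72 ≈ 0.43056)
P(s, z) = sqrt(31/72 + s) (P(s, z) = sqrt(s + 31/72) = sqrt(31/72 + s))
1/P(-187, j) = 1/(sqrt(62 + 144*(-187))/12) = 1/(sqrt(62 - 26928)/12) = 1/(sqrt(-26866)/12) = 1/((I*sqrt(26866))/12) = 1/(I*sqrt(26866)/12) = -6*I*sqrt(26866)/13433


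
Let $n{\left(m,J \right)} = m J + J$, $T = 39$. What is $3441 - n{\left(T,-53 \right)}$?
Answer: $5561$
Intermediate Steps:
$n{\left(m,J \right)} = J + J m$ ($n{\left(m,J \right)} = J m + J = J + J m$)
$3441 - n{\left(T,-53 \right)} = 3441 - - 53 \left(1 + 39\right) = 3441 - \left(-53\right) 40 = 3441 - -2120 = 3441 + 2120 = 5561$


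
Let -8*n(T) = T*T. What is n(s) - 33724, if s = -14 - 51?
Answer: -274017/8 ≈ -34252.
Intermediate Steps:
s = -65
n(T) = -T**2/8 (n(T) = -T*T/8 = -T**2/8)
n(s) - 33724 = -1/8*(-65)**2 - 33724 = -1/8*4225 - 33724 = -4225/8 - 33724 = -274017/8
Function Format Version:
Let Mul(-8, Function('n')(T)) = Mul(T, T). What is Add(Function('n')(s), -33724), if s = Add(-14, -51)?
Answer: Rational(-274017, 8) ≈ -34252.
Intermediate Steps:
s = -65
Function('n')(T) = Mul(Rational(-1, 8), Pow(T, 2)) (Function('n')(T) = Mul(Rational(-1, 8), Mul(T, T)) = Mul(Rational(-1, 8), Pow(T, 2)))
Add(Function('n')(s), -33724) = Add(Mul(Rational(-1, 8), Pow(-65, 2)), -33724) = Add(Mul(Rational(-1, 8), 4225), -33724) = Add(Rational(-4225, 8), -33724) = Rational(-274017, 8)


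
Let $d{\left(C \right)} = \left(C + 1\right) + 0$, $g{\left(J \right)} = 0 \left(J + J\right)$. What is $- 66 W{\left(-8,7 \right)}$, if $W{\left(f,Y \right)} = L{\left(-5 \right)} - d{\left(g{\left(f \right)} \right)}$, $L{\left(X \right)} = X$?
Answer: $396$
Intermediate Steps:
$g{\left(J \right)} = 0$ ($g{\left(J \right)} = 0 \cdot 2 J = 0$)
$d{\left(C \right)} = 1 + C$ ($d{\left(C \right)} = \left(1 + C\right) + 0 = 1 + C$)
$W{\left(f,Y \right)} = -6$ ($W{\left(f,Y \right)} = -5 - \left(1 + 0\right) = -5 - 1 = -6$)
$- 66 W{\left(-8,7 \right)} = \left(-66\right) \left(-6\right) = 396$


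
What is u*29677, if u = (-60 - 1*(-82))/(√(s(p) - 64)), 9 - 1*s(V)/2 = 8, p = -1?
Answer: -326447*I*√62/31 ≈ -82918.0*I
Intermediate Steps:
s(V) = 2 (s(V) = 18 - 2*8 = 18 - 16 = 2)
u = -11*I*√62/31 (u = (-60 - 1*(-82))/(√(2 - 64)) = (-60 + 82)/(√(-62)) = 22/((I*√62)) = 22*(-I*√62/62) = -11*I*√62/31 ≈ -2.794*I)
u*29677 = -11*I*√62/31*29677 = -326447*I*√62/31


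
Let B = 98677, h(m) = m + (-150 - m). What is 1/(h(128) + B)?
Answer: 1/98527 ≈ 1.0149e-5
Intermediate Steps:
h(m) = -150
1/(h(128) + B) = 1/(-150 + 98677) = 1/98527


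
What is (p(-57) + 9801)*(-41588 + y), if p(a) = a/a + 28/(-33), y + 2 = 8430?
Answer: -10725204080/33 ≈ -3.2501e+8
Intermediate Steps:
y = 8428 (y = -2 + 8430 = 8428)
p(a) = 5/33 (p(a) = 1 + 28*(-1/33) = 1 - 28/33 = 5/33)
(p(-57) + 9801)*(-41588 + y) = (5/33 + 9801)*(-41588 + 8428) = (323438/33)*(-33160) = -10725204080/33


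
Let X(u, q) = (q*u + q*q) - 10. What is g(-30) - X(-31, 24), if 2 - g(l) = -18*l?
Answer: -360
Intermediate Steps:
g(l) = 2 + 18*l (g(l) = 2 - (-18)*l = 2 + 18*l)
X(u, q) = -10 + q² + q*u (X(u, q) = (q*u + q²) - 10 = (q² + q*u) - 10 = -10 + q² + q*u)
g(-30) - X(-31, 24) = (2 + 18*(-30)) - (-10 + 24² + 24*(-31)) = (2 - 540) - (-10 + 576 - 744) = -538 - 1*(-178) = -538 + 178 = -360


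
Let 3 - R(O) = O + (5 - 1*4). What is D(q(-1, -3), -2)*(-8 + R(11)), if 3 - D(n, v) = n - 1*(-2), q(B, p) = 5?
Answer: 68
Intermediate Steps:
D(n, v) = 1 - n (D(n, v) = 3 - (n - 1*(-2)) = 3 - (n + 2) = 3 - (2 + n) = 3 + (-2 - n) = 1 - n)
R(O) = 2 - O (R(O) = 3 - (O + (5 - 1*4)) = 3 - (O + (5 - 4)) = 3 - (O + 1) = 3 - (1 + O) = 3 + (-1 - O) = 2 - O)
D(q(-1, -3), -2)*(-8 + R(11)) = (1 - 1*5)*(-8 + (2 - 1*11)) = (1 - 5)*(-8 + (2 - 11)) = -4*(-8 - 9) = -4*(-17) = 68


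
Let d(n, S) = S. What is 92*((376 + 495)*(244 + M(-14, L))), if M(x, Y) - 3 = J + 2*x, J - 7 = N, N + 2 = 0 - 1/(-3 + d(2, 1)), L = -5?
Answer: 17989634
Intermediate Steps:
N = -3/2 (N = -2 + (0 - 1/(-3 + 1)) = -2 + (0 - 1/(-2)) = -2 + (0 - 1*(-½)) = -2 + (0 + ½) = -2 + ½ = -3/2 ≈ -1.5000)
J = 11/2 (J = 7 - 3/2 = 11/2 ≈ 5.5000)
M(x, Y) = 17/2 + 2*x (M(x, Y) = 3 + (11/2 + 2*x) = 17/2 + 2*x)
92*((376 + 495)*(244 + M(-14, L))) = 92*((376 + 495)*(244 + (17/2 + 2*(-14)))) = 92*(871*(244 + (17/2 - 28))) = 92*(871*(244 - 39/2)) = 92*(871*(449/2)) = 92*(391079/2) = 17989634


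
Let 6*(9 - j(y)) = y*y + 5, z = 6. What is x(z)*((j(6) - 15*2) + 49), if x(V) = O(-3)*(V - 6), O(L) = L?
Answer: 0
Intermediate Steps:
j(y) = 49/6 - y²/6 (j(y) = 9 - (y*y + 5)/6 = 9 - (y² + 5)/6 = 9 - (5 + y²)/6 = 9 + (-⅚ - y²/6) = 49/6 - y²/6)
x(V) = 18 - 3*V (x(V) = -3*(V - 6) = -3*(-6 + V) = 18 - 3*V)
x(z)*((j(6) - 15*2) + 49) = (18 - 3*6)*(((49/6 - ⅙*6²) - 15*2) + 49) = (18 - 18)*(((49/6 - ⅙*36) - 5*6) + 49) = 0*(((49/6 - 6) - 30) + 49) = 0*((13/6 - 30) + 49) = 0*(-167/6 + 49) = 0*(127/6) = 0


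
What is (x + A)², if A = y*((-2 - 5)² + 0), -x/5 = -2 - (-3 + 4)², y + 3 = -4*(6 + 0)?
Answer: 1710864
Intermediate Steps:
y = -27 (y = -3 - 4*(6 + 0) = -3 - 4*6 = -3 - 24 = -27)
x = 15 (x = -5*(-2 - (-3 + 4)²) = -5*(-2 - 1*1²) = -5*(-2 - 1*1) = -5*(-2 - 1) = -5*(-3) = 15)
A = -1323 (A = -27*((-2 - 5)² + 0) = -27*((-7)² + 0) = -27*(49 + 0) = -27*49 = -1323)
(x + A)² = (15 - 1323)² = (-1308)² = 1710864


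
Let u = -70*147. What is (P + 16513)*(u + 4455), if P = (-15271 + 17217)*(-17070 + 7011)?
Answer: 114122686335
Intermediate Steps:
P = -19574814 (P = 1946*(-10059) = -19574814)
u = -10290
(P + 16513)*(u + 4455) = (-19574814 + 16513)*(-10290 + 4455) = -19558301*(-5835) = 114122686335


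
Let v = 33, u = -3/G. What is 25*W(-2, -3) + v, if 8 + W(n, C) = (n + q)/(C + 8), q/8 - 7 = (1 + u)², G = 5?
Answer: 547/5 ≈ 109.40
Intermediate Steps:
u = -⅗ (u = -3/5 = -3*⅕ = -⅗ ≈ -0.60000)
q = 1432/25 (q = 56 + 8*(1 - ⅗)² = 56 + 8*(⅖)² = 56 + 8*(4/25) = 56 + 32/25 = 1432/25 ≈ 57.280)
W(n, C) = -8 + (1432/25 + n)/(8 + C) (W(n, C) = -8 + (n + 1432/25)/(C + 8) = -8 + (1432/25 + n)/(8 + C))
25*W(-2, -3) + v = 25*((-168/25 - 2 - 8*(-3))/(8 - 3)) + 33 = 25*((-168/25 - 2 + 24)/5) + 33 = 25*((⅕)*(382/25)) + 33 = 25*(382/125) + 33 = 382/5 + 33 = 547/5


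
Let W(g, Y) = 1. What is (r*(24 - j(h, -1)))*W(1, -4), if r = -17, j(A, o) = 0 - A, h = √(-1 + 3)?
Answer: -408 - 17*√2 ≈ -432.04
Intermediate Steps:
h = √2 ≈ 1.4142
j(A, o) = -A
(r*(24 - j(h, -1)))*W(1, -4) = -17*(24 - (-1)*√2)*1 = -17*(24 + √2)*1 = (-408 - 17*√2)*1 = -408 - 17*√2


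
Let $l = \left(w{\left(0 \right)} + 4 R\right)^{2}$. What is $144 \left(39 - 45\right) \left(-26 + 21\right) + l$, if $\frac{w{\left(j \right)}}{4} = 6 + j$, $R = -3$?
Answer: $4464$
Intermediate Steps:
$w{\left(j \right)} = 24 + 4 j$ ($w{\left(j \right)} = 4 \left(6 + j\right) = 24 + 4 j$)
$l = 144$ ($l = \left(\left(24 + 4 \cdot 0\right) + 4 \left(-3\right)\right)^{2} = \left(\left(24 + 0\right) - 12\right)^{2} = \left(24 - 12\right)^{2} = 12^{2} = 144$)
$144 \left(39 - 45\right) \left(-26 + 21\right) + l = 144 \left(39 - 45\right) \left(-26 + 21\right) + 144 = 144 \left(\left(-6\right) \left(-5\right)\right) + 144 = 144 \cdot 30 + 144 = 4320 + 144 = 4464$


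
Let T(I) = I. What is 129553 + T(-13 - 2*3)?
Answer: 129534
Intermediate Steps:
129553 + T(-13 - 2*3) = 129553 + (-13 - 2*3) = 129553 + (-13 - 6) = 129553 - 19 = 129534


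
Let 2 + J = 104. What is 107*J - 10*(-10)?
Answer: 11014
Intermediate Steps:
J = 102 (J = -2 + 104 = 102)
107*J - 10*(-10) = 107*102 - 10*(-10) = 10914 + 100 = 11014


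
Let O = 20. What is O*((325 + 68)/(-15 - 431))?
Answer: -3930/223 ≈ -17.623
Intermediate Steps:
O*((325 + 68)/(-15 - 431)) = 20*((325 + 68)/(-15 - 431)) = 20*(393/(-446)) = 20*(393*(-1/446)) = 20*(-393/446) = -3930/223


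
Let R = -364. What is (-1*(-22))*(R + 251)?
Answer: -2486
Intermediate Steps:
(-1*(-22))*(R + 251) = (-1*(-22))*(-364 + 251) = 22*(-113) = -2486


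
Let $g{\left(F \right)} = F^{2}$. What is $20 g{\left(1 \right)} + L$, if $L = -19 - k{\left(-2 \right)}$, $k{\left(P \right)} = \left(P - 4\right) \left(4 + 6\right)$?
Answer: $61$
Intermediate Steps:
$k{\left(P \right)} = -40 + 10 P$ ($k{\left(P \right)} = \left(-4 + P\right) 10 = -40 + 10 P$)
$L = 41$ ($L = -19 - \left(-40 + 10 \left(-2\right)\right) = -19 - \left(-40 - 20\right) = -19 - -60 = -19 + 60 = 41$)
$20 g{\left(1 \right)} + L = 20 \cdot 1^{2} + 41 = 20 \cdot 1 + 41 = 20 + 41 = 61$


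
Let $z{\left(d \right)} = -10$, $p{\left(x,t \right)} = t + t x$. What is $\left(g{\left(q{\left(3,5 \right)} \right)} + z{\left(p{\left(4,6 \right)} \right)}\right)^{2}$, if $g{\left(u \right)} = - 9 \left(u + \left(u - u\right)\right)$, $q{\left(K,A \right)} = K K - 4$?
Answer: $3025$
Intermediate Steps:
$q{\left(K,A \right)} = -4 + K^{2}$ ($q{\left(K,A \right)} = K^{2} - 4 = -4 + K^{2}$)
$g{\left(u \right)} = - 9 u$ ($g{\left(u \right)} = - 9 \left(u + 0\right) = - 9 u$)
$\left(g{\left(q{\left(3,5 \right)} \right)} + z{\left(p{\left(4,6 \right)} \right)}\right)^{2} = \left(- 9 \left(-4 + 3^{2}\right) - 10\right)^{2} = \left(- 9 \left(-4 + 9\right) - 10\right)^{2} = \left(\left(-9\right) 5 - 10\right)^{2} = \left(-45 - 10\right)^{2} = \left(-55\right)^{2} = 3025$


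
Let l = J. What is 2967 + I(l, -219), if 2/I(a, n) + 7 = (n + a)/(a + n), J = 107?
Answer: 8900/3 ≈ 2966.7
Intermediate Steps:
l = 107
I(a, n) = -⅓ (I(a, n) = 2/(-7 + (n + a)/(a + n)) = 2/(-7 + (a + n)/(a + n)) = 2/(-7 + 1) = 2/(-6) = 2*(-⅙) = -⅓)
2967 + I(l, -219) = 2967 - ⅓ = 8900/3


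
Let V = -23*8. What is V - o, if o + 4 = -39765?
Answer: 39585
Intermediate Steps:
o = -39769 (o = -4 - 39765 = -39769)
V = -184 (V = -1*184 = -184)
V - o = -184 - 1*(-39769) = -184 + 39769 = 39585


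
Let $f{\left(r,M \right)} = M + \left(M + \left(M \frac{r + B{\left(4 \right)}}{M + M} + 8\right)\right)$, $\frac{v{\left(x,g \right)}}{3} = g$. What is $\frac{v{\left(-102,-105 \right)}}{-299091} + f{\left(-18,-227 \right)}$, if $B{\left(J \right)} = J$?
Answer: $- \frac{45162636}{99697} \approx -453.0$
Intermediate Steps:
$v{\left(x,g \right)} = 3 g$
$f{\left(r,M \right)} = 10 + \frac{r}{2} + 2 M$ ($f{\left(r,M \right)} = M + \left(M + \left(M \frac{r + 4}{M + M} + 8\right)\right) = M + \left(M + \left(M \frac{4 + r}{2 M} + 8\right)\right) = M + \left(M + \left(\left(2 + \frac{r}{2}\right) + 8\right)\right) = M + \left(M + \left(10 + \frac{r}{2}\right)\right) = M + \left(10 + M + \frac{r}{2}\right) = 10 + \frac{r}{2} + 2 M$)
$\frac{v{\left(-102,-105 \right)}}{-299091} + f{\left(-18,-227 \right)} = \frac{3 \left(-105\right)}{-299091} + \left(10 + \frac{1}{2} \left(-18\right) + 2 \left(-227\right)\right) = \left(-315\right) \left(- \frac{1}{299091}\right) - 453 = \frac{105}{99697} - 453 = - \frac{45162636}{99697}$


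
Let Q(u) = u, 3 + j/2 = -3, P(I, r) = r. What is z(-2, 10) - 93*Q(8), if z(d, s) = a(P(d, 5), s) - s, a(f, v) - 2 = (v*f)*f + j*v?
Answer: -622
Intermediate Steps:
j = -12 (j = -6 + 2*(-3) = -6 - 6 = -12)
a(f, v) = 2 - 12*v + v*f² (a(f, v) = 2 + ((v*f)*f - 12*v) = 2 + ((f*v)*f - 12*v) = 2 + (v*f² - 12*v) = 2 + (-12*v + v*f²) = 2 - 12*v + v*f²)
z(d, s) = 2 + 12*s (z(d, s) = (2 - 12*s + s*5²) - s = (2 - 12*s + s*25) - s = (2 - 12*s + 25*s) - s = (2 + 13*s) - s = 2 + 12*s)
z(-2, 10) - 93*Q(8) = (2 + 12*10) - 93*8 = (2 + 120) - 744 = 122 - 744 = -622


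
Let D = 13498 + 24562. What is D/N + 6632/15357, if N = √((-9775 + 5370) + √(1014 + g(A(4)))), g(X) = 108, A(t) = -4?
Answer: 6632/15357 - 38060*I/√(4405 - √1122) ≈ 0.43186 - 575.64*I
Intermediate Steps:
D = 38060
N = √(-4405 + √1122) (N = √((-9775 + 5370) + √(1014 + 108)) = √(-4405 + √1122) ≈ 66.117*I)
D/N + 6632/15357 = 38060/(√(-4405 + √1122)) + 6632/15357 = 38060/√(-4405 + √1122) + 6632*(1/15357) = 38060/√(-4405 + √1122) + 6632/15357 = 6632/15357 + 38060/√(-4405 + √1122)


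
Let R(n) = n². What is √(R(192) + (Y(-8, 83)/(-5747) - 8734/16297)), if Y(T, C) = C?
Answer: √323365511797092589993/93658859 ≈ 192.00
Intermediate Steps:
√(R(192) + (Y(-8, 83)/(-5747) - 8734/16297)) = √(192² + (83/(-5747) - 8734/16297)) = √(36864 + (83*(-1/5747) - 8734*1/16297)) = √(36864 + (-83/5747 - 8734/16297)) = √(36864 - 51546949/93658859) = √(3452588631227/93658859) = √323365511797092589993/93658859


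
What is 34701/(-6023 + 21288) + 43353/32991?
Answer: 14004684/3903935 ≈ 3.5873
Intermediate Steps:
34701/(-6023 + 21288) + 43353/32991 = 34701/15265 + 43353*(1/32991) = 34701*(1/15265) + 14451/10997 = 807/355 + 14451/10997 = 14004684/3903935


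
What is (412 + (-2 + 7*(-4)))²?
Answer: 145924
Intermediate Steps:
(412 + (-2 + 7*(-4)))² = (412 + (-2 - 28))² = (412 - 30)² = 382² = 145924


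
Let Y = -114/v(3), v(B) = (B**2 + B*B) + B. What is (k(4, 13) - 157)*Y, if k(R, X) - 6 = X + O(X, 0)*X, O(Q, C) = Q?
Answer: -1178/7 ≈ -168.29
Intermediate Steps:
v(B) = B + 2*B**2 (v(B) = (B**2 + B**2) + B = 2*B**2 + B = B + 2*B**2)
k(R, X) = 6 + X + X**2 (k(R, X) = 6 + (X + X*X) = 6 + (X + X**2) = 6 + X + X**2)
Y = -38/7 (Y = -114*1/(3*(1 + 2*3)) = -114*1/(3*(1 + 6)) = -114/(3*7) = -114/21 = -114*1/21 = -38/7 ≈ -5.4286)
(k(4, 13) - 157)*Y = ((6 + 13 + 13**2) - 157)*(-38/7) = ((6 + 13 + 169) - 157)*(-38/7) = (188 - 157)*(-38/7) = 31*(-38/7) = -1178/7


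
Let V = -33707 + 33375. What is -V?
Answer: 332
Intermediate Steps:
V = -332
-V = -1*(-332) = 332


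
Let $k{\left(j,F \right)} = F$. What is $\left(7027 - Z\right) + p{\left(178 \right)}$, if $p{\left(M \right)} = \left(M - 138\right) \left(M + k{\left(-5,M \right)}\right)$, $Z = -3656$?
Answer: $24923$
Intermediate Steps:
$p{\left(M \right)} = 2 M \left(-138 + M\right)$ ($p{\left(M \right)} = \left(M - 138\right) \left(M + M\right) = \left(-138 + M\right) 2 M = 2 M \left(-138 + M\right)$)
$\left(7027 - Z\right) + p{\left(178 \right)} = \left(7027 - -3656\right) + 2 \cdot 178 \left(-138 + 178\right) = \left(7027 + 3656\right) + 2 \cdot 178 \cdot 40 = 10683 + 14240 = 24923$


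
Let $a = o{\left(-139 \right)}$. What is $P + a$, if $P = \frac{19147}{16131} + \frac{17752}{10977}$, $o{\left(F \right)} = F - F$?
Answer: $\frac{55170459}{19674443} \approx 2.8042$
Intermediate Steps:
$o{\left(F \right)} = 0$
$P = \frac{55170459}{19674443}$ ($P = 19147 \cdot \frac{1}{16131} + 17752 \cdot \frac{1}{10977} = \frac{19147}{16131} + \frac{17752}{10977} = \frac{55170459}{19674443} \approx 2.8042$)
$a = 0$
$P + a = \frac{55170459}{19674443} + 0 = \frac{55170459}{19674443}$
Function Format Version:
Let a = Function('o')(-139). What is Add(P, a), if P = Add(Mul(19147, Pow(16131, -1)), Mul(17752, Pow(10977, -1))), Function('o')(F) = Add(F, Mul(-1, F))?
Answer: Rational(55170459, 19674443) ≈ 2.8042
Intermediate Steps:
Function('o')(F) = 0
P = Rational(55170459, 19674443) (P = Add(Mul(19147, Rational(1, 16131)), Mul(17752, Rational(1, 10977))) = Add(Rational(19147, 16131), Rational(17752, 10977)) = Rational(55170459, 19674443) ≈ 2.8042)
a = 0
Add(P, a) = Add(Rational(55170459, 19674443), 0) = Rational(55170459, 19674443)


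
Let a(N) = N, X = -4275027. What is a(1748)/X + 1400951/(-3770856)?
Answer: -666188311885/1791167912568 ≈ -0.37193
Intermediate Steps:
a(1748)/X + 1400951/(-3770856) = 1748/(-4275027) + 1400951/(-3770856) = 1748*(-1/4275027) + 1400951*(-1/3770856) = -1748/4275027 - 1400951/3770856 = -666188311885/1791167912568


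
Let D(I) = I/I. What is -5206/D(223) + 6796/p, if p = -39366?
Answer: -102473096/19683 ≈ -5206.2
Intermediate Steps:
D(I) = 1
-5206/D(223) + 6796/p = -5206/1 + 6796/(-39366) = -5206*1 + 6796*(-1/39366) = -5206 - 3398/19683 = -102473096/19683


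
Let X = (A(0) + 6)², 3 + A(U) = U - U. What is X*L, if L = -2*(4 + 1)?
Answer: -90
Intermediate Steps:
A(U) = -3 (A(U) = -3 + (U - U) = -3 + 0 = -3)
L = -10 (L = -2*5 = -10)
X = 9 (X = (-3 + 6)² = 3² = 9)
X*L = 9*(-10) = -90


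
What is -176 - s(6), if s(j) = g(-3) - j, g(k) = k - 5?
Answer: -162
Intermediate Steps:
g(k) = -5 + k
s(j) = -8 - j (s(j) = (-5 - 3) - j = -8 - j)
-176 - s(6) = -176 - (-8 - 1*6) = -176 - (-8 - 6) = -176 - 1*(-14) = -176 + 14 = -162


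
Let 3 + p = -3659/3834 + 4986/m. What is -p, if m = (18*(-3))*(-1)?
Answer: -338845/3834 ≈ -88.379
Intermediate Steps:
m = 54 (m = -54*(-1) = 54)
p = 338845/3834 (p = -3 + (-3659/3834 + 4986/54) = -3 + (-3659*1/3834 + 4986*(1/54)) = -3 + (-3659/3834 + 277/3) = -3 + 350347/3834 = 338845/3834 ≈ 88.379)
-p = -1*338845/3834 = -338845/3834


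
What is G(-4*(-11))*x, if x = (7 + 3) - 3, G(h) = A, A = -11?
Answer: -77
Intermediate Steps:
G(h) = -11
x = 7 (x = 10 - 3 = 7)
G(-4*(-11))*x = -11*7 = -77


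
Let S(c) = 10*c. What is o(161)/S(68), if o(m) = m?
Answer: 161/680 ≈ 0.23676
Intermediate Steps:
o(161)/S(68) = 161/((10*68)) = 161/680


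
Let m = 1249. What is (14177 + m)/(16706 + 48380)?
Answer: 7713/32543 ≈ 0.23701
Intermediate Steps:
(14177 + m)/(16706 + 48380) = (14177 + 1249)/(16706 + 48380) = 15426/65086 = 15426*(1/65086) = 7713/32543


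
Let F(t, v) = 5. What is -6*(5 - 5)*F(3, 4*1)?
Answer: 0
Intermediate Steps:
-6*(5 - 5)*F(3, 4*1) = -6*(5 - 5)*5 = -0*5 = -6*0 = 0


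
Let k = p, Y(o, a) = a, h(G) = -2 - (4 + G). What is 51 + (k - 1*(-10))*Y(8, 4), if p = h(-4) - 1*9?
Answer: 47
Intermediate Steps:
h(G) = -6 - G (h(G) = -2 + (-4 - G) = -6 - G)
p = -11 (p = (-6 - 1*(-4)) - 1*9 = (-6 + 4) - 9 = -2 - 9 = -11)
k = -11
51 + (k - 1*(-10))*Y(8, 4) = 51 + (-11 - 1*(-10))*4 = 51 + (-11 + 10)*4 = 51 - 1*4 = 51 - 4 = 47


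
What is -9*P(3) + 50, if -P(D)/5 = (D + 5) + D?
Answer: 545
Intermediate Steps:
P(D) = -25 - 10*D (P(D) = -5*((D + 5) + D) = -5*((5 + D) + D) = -5*(5 + 2*D) = -25 - 10*D)
-9*P(3) + 50 = -9*(-25 - 10*3) + 50 = -9*(-25 - 30) + 50 = -9*(-55) + 50 = 495 + 50 = 545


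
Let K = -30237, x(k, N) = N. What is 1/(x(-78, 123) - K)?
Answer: 1/30360 ≈ 3.2938e-5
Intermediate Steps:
1/(x(-78, 123) - K) = 1/(123 - 1*(-30237)) = 1/(123 + 30237) = 1/30360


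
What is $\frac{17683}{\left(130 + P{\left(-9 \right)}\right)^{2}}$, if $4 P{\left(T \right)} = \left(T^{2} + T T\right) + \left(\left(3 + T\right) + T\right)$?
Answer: $\frac{282928}{444889} \approx 0.63595$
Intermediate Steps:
$P{\left(T \right)} = \frac{3}{4} + \frac{T}{2} + \frac{T^{2}}{2}$ ($P{\left(T \right)} = \frac{\left(T^{2} + T T\right) + \left(\left(3 + T\right) + T\right)}{4} = \frac{\left(T^{2} + T^{2}\right) + \left(3 + 2 T\right)}{4} = \frac{2 T^{2} + \left(3 + 2 T\right)}{4} = \frac{3 + 2 T + 2 T^{2}}{4} = \frac{3}{4} + \frac{T}{2} + \frac{T^{2}}{2}$)
$\frac{17683}{\left(130 + P{\left(-9 \right)}\right)^{2}} = \frac{17683}{\left(130 + \left(\frac{3}{4} + \frac{1}{2} \left(-9\right) + \frac{\left(-9\right)^{2}}{2}\right)\right)^{2}} = \frac{17683}{\left(130 + \left(\frac{3}{4} - \frac{9}{2} + \frac{1}{2} \cdot 81\right)\right)^{2}} = \frac{17683}{\left(130 + \left(\frac{3}{4} - \frac{9}{2} + \frac{81}{2}\right)\right)^{2}} = \frac{17683}{\left(130 + \frac{147}{4}\right)^{2}} = \frac{17683}{\left(\frac{667}{4}\right)^{2}} = \frac{17683}{\frac{444889}{16}} = 17683 \cdot \frac{16}{444889} = \frac{282928}{444889}$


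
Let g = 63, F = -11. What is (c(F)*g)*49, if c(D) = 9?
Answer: 27783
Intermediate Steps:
(c(F)*g)*49 = (9*63)*49 = 567*49 = 27783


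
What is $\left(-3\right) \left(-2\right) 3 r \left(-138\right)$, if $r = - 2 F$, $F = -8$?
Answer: $-39744$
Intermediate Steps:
$r = 16$ ($r = \left(-2\right) \left(-8\right) = 16$)
$\left(-3\right) \left(-2\right) 3 r \left(-138\right) = \left(-3\right) \left(-2\right) 3 \cdot 16 \left(-138\right) = 6 \cdot 3 \cdot 16 \left(-138\right) = 18 \cdot 16 \left(-138\right) = 288 \left(-138\right) = -39744$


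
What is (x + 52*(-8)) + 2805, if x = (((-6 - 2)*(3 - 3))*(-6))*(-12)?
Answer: 2389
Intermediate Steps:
x = 0 (x = (-8*0*(-6))*(-12) = (0*(-6))*(-12) = 0*(-12) = 0)
(x + 52*(-8)) + 2805 = (0 + 52*(-8)) + 2805 = (0 - 416) + 2805 = -416 + 2805 = 2389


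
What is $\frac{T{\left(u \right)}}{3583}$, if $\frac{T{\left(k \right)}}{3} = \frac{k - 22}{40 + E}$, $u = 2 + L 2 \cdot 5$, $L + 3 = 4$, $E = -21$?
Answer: $- \frac{30}{68077} \approx -0.00044068$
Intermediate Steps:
$L = 1$ ($L = -3 + 4 = 1$)
$u = 12$ ($u = 2 + 1 \cdot 2 \cdot 5 = 2 + 1 \cdot 10 = 2 + 10 = 12$)
$T{\left(k \right)} = - \frac{66}{19} + \frac{3 k}{19}$ ($T{\left(k \right)} = 3 \frac{k - 22}{40 - 21} = 3 \frac{-22 + k}{19} = 3 \left(-22 + k\right) \frac{1}{19} = 3 \left(- \frac{22}{19} + \frac{k}{19}\right) = - \frac{66}{19} + \frac{3 k}{19}$)
$\frac{T{\left(u \right)}}{3583} = \frac{- \frac{66}{19} + \frac{3}{19} \cdot 12}{3583} = \left(- \frac{66}{19} + \frac{36}{19}\right) \frac{1}{3583} = \left(- \frac{30}{19}\right) \frac{1}{3583} = - \frac{30}{68077}$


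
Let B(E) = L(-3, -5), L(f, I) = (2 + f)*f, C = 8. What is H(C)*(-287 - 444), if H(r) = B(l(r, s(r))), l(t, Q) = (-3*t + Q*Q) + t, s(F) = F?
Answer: -2193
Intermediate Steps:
L(f, I) = f*(2 + f)
l(t, Q) = Q² - 2*t (l(t, Q) = (-3*t + Q²) + t = (Q² - 3*t) + t = Q² - 2*t)
B(E) = 3 (B(E) = -3*(2 - 3) = -3*(-1) = 3)
H(r) = 3
H(C)*(-287 - 444) = 3*(-287 - 444) = 3*(-731) = -2193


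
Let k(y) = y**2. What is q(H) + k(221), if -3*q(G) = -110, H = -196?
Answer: 146633/3 ≈ 48878.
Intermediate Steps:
q(G) = 110/3 (q(G) = -1/3*(-110) = 110/3)
q(H) + k(221) = 110/3 + 221**2 = 110/3 + 48841 = 146633/3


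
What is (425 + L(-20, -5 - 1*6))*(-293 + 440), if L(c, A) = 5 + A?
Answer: 61593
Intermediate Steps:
(425 + L(-20, -5 - 1*6))*(-293 + 440) = (425 + (5 + (-5 - 1*6)))*(-293 + 440) = (425 + (5 + (-5 - 6)))*147 = (425 + (5 - 11))*147 = (425 - 6)*147 = 419*147 = 61593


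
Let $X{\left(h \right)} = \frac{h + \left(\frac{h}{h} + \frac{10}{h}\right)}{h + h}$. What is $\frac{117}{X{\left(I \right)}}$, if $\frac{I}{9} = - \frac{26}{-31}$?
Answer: $\frac{3203226}{17905} \approx 178.9$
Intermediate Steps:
$I = \frac{234}{31}$ ($I = 9 \left(- \frac{26}{-31}\right) = 9 \left(\left(-26\right) \left(- \frac{1}{31}\right)\right) = 9 \cdot \frac{26}{31} = \frac{234}{31} \approx 7.5484$)
$X{\left(h \right)} = \frac{1 + h + \frac{10}{h}}{2 h}$ ($X{\left(h \right)} = \frac{h + \left(1 + \frac{10}{h}\right)}{2 h} = \left(1 + h + \frac{10}{h}\right) \frac{1}{2 h} = \frac{1 + h + \frac{10}{h}}{2 h}$)
$\frac{117}{X{\left(I \right)}} = \frac{117}{\frac{1}{2} \frac{1}{\frac{54756}{961}} \left(10 + \frac{234}{31} + \left(\frac{234}{31}\right)^{2}\right)} = \frac{117}{\frac{1}{2} \cdot \frac{961}{54756} \left(10 + \frac{234}{31} + \frac{54756}{961}\right)} = \frac{117}{\frac{1}{2} \cdot \frac{961}{54756} \cdot \frac{71620}{961}} = \frac{117}{\frac{17905}{27378}} = 117 \cdot \frac{27378}{17905} = \frac{3203226}{17905}$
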